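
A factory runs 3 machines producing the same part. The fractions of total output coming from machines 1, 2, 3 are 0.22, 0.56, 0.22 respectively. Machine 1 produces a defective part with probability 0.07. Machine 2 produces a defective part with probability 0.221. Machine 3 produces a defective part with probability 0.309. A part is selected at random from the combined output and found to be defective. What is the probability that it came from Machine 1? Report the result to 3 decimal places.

Posterior probability ≈ 0.074

Tabulate prior·likelihood by source: [1] prior 0.22, lik 0.07, product 0.01540; [2] prior 0.56, lik 0.221, product 0.1238; [3] prior 0.22, lik 0.309, product 0.06798.
Normalizing constant = 0.20714; the posterior for Machine 1 is its product over the sum, 0.01540/0.20714 = 0.074.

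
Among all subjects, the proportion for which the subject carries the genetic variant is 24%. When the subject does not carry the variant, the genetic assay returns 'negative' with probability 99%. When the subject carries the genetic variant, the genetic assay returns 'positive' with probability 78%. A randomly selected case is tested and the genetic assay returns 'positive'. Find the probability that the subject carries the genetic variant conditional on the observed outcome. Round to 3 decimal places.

Write H for 'the subject carries the genetic variant'. Prior odds H:¬H = 0.24/0.76 = 0.31579. For the 'positive' outcome, the likelihood ratio is 0.78/0.01 = 78.000.
Posterior odds = 0.31579 × 78.000 = 24.632, so P(H|E) = 24.632/(1+24.632) = 0.961.

P(H | E) ≈ 0.961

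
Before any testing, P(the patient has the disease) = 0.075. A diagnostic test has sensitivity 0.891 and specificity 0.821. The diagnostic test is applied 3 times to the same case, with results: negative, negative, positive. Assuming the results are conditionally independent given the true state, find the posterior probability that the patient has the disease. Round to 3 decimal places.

With H the event that the patient has the disease, the joint likelihood of the observed sequence is P(data|H) = 0.109·0.109·0.891 = 0.010586 and P(data|¬H) = 0.821·0.821·0.179 = 0.12065.
Bayes: P(H|data) = 0.075·0.010586 / (0.075·0.010586 + 0.925·0.12065) = 0.00079395/0.11240 = 0.0071.

Posterior P(H) ≈ 0.007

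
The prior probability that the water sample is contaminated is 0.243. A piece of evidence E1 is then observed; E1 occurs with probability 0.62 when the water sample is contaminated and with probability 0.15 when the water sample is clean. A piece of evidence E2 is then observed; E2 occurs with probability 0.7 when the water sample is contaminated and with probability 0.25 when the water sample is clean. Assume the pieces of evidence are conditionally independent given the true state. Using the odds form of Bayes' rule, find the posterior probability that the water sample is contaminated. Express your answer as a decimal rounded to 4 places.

Posterior probability ≈ 0.7879

Prior odds = 0.243/(1−0.243) = 0.32100. In log-odds, ln(0.32100) = -1.1363.
Add log likelihood ratios: ln(4.1333) + ln(2.8000) = 2.4487.
Posterior log-odds = 1.3124, so posterior odds = exp(1.3124) = 3.7151. Converting, P(H|E) = 3.7151/4.7151 = 0.7879.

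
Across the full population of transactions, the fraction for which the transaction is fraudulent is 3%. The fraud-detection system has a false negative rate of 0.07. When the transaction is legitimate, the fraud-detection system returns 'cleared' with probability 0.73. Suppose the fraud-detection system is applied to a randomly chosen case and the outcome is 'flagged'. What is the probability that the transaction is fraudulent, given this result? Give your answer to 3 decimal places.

Let H be the event that the transaction is fraudulent. P(H) = 0.03, so P(¬H) = 0.97. With E the 'flagged' result, P(E|H) = 0.93 and P(E|¬H) = 0.27.
P(E) = 0.93·0.03 + 0.27·0.97 = 0.027900 + 0.26190 = 0.28980.
By Bayes' theorem, P(H|E) = 0.027900 / 0.28980 = 0.096.

P(H | E) ≈ 0.096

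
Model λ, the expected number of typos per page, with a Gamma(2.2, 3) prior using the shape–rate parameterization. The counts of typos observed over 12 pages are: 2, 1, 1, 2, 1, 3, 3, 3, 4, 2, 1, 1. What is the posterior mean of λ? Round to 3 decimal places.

Posterior mean ≈ 1.747

Total count ∑xᵢ = 24 over n = 12 pages.
Gamma is conjugate to the Poisson likelihood: posterior is Gamma(shape = 2.2+24 = 26.2, rate = 3+12 = 15).
Posterior mean = shape/rate = 26.2/15 = 1.747.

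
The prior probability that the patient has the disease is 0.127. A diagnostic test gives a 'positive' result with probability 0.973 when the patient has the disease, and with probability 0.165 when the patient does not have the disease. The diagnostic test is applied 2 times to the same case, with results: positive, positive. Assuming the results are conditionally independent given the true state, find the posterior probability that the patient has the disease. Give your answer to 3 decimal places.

With H the event that the patient has the disease, the joint likelihood of the observed sequence is P(data|H) = 0.973·0.973 = 0.94673 and P(data|¬H) = 0.165·0.165 = 0.027225.
Bayes: P(H|data) = 0.127·0.94673 / (0.127·0.94673 + 0.873·0.027225) = 0.12023/0.14400 = 0.8350.

Posterior P(H) ≈ 0.835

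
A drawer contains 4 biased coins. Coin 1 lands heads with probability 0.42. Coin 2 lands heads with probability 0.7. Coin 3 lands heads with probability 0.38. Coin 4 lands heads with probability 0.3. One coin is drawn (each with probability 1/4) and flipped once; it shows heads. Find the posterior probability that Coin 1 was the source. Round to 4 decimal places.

P(heads|C1) = 0.42; P(heads|C2) = 0.7; P(heads|C3) = 0.38; P(heads|C4) = 0.3.
Prior × likelihood for each source: 0.25·0.42=0.1050, 0.25·0.7=0.1750, 0.25·0.38=0.09500, 0.25·0.3=0.07500. Summing gives P(heads) = 0.45000.
P(Coin 1 | heads) = 0.1050 / 0.45000 = 0.2333.

Posterior probability ≈ 0.2333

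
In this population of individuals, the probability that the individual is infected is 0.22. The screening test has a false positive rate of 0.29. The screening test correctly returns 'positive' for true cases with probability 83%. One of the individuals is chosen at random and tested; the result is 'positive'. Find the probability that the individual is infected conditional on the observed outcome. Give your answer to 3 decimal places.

Let H be the event that the individual is infected. P(H) = 0.22, so P(¬H) = 0.78. With E the 'positive' result, P(E|H) = 0.83 and P(E|¬H) = 0.29.
P(E) = 0.83·0.22 + 0.29·0.78 = 0.18260 + 0.22620 = 0.40880.
By Bayes' theorem, P(H|E) = 0.18260 / 0.40880 = 0.447.

P(H | E) ≈ 0.447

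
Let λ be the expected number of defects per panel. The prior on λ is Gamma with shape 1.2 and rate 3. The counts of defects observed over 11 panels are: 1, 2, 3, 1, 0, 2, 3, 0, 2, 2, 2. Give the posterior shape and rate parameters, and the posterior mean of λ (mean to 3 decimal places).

Total count ∑xᵢ = 18 over n = 11 panels.
Gamma is conjugate to the Poisson likelihood: posterior is Gamma(shape = 1.2+18 = 19.2, rate = 3+11 = 14).
E[λ | data] = 19.2/14 = 1.371.

Posterior: Gamma(shape=19.2, rate=14); mean ≈ 1.371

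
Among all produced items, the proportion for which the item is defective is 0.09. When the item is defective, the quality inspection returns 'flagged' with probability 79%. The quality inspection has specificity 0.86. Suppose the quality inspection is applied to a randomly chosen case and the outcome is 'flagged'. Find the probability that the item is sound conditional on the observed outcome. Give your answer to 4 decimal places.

Write H for 'the item is defective'. Prior odds H:¬H = 0.09/0.91 = 0.098901. For the 'flagged' outcome, the likelihood ratio is 0.79/0.14 = 5.6429.
Posterior odds = 0.098901 × 5.6429 = 0.55808, so P(H|E) = 0.55808/(1+0.55808) = 0.3582. Then P(¬H|E) = 1 − 0.3582 = 0.6418.

P(¬H | E) ≈ 0.6418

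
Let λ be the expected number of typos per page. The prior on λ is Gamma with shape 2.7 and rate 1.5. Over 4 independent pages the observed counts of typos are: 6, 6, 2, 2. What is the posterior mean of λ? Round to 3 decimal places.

The Poisson likelihood adds the total count to the shape and the number of exposure periods to the rate. Here ∑xᵢ = 16 and n = 4, so shape 2.7→18.7 and rate 1.5→5.5.
E[λ | data] = 18.7/5.5 = 3.400.

Posterior mean ≈ 3.400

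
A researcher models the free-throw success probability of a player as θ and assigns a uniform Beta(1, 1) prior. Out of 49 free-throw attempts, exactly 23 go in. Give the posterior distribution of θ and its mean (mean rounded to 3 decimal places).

Observing 23 successes and 26 failures updates Beta(1, 1) by adding the success and failure counts to the two shape parameters: α = 1+23 = 24, β = 1+26 = 27.
Posterior mean = α/(α+β) = 24/51 = 0.471.

Posterior: Beta(24, 27); mean ≈ 0.471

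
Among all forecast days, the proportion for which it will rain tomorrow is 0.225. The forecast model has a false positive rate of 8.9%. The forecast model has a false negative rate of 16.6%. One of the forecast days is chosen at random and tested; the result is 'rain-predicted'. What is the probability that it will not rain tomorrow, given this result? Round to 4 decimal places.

Let H be the event that it will rain tomorrow. P(H) = 0.225, so P(¬H) = 0.775. With E the 'rain-predicted' result, P(E|H) = 0.834 and P(E|¬H) = 0.089.
P(E) = 0.834·0.225 + 0.089·0.775 = 0.18765 + 0.068975 = 0.25662.
By Bayes' theorem, P(H|E) = 0.18765 / 0.25662 = 0.7312. Hence P(¬H|E) = 1 − 0.7312 = 0.2688.

P(¬H | E) ≈ 0.2688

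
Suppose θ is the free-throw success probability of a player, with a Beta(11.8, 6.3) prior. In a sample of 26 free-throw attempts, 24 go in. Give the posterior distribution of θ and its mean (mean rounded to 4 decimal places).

The binomial likelihood is conjugate to the Beta prior: with 24 successes and 2 failures, the posterior is Beta(11.8+24, 6.3+2) = Beta(35.8, 8.3).
E[θ | data] = 35.8/(35.8+8.3) = 0.8118.

Posterior: Beta(35.8, 8.3); mean ≈ 0.8118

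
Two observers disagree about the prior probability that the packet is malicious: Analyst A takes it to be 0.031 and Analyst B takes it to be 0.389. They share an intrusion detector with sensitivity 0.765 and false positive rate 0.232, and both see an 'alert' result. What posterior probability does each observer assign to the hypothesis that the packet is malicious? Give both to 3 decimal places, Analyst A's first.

Analyst A: 0.095; Analyst B: 0.677

The likelihood ratio for an 'alert' result is 0.765/0.232 = 3.2974.
Analyst A: prior odds 0.031/0.969 = 0.031992; posterior odds 0.10549; posterior probability 0.095.
Analyst B: prior odds 0.389/0.611 = 0.63666; posterior odds 2.0993; posterior probability 0.677.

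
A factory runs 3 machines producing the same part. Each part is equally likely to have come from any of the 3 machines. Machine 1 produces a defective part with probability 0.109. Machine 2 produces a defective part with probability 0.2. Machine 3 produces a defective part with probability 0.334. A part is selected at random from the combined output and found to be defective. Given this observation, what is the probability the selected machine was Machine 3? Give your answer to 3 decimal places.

Tabulate prior·likelihood by source: [1] prior 0.333333, lik 0.109, product 0.03633; [2] prior 0.333333, lik 0.2, product 0.06667; [3] prior 0.333333, lik 0.334, product 0.1113.
Normalizing constant = 0.21433; the posterior for Machine 3 is its product over the sum, 0.1113/0.21433 = 0.519.

Posterior probability ≈ 0.519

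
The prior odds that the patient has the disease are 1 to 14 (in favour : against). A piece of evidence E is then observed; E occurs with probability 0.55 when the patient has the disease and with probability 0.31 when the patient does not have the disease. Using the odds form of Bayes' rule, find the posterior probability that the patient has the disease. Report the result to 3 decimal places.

Prior odds = 1/14 = 0.071429. In log-odds, ln(0.071429) = -2.6391.
Add log likelihood ratio: ln(1.7742) = 0.57335.
Posterior log-odds = -2.0657, so posterior odds = exp(-2.0657) = 0.12673. Converting, P(H|E) = 0.12673/1.1267 = 0.112.

Posterior probability ≈ 0.112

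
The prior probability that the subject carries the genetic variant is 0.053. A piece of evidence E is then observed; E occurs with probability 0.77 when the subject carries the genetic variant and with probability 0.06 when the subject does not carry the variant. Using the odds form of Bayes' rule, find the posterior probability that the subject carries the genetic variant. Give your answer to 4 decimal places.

Posterior probability ≈ 0.4180

Prior odds = 0.053/(1−0.053) = 0.055966. In log-odds, ln(0.055966) = -2.8830.
Add log likelihood ratio: ln(12.833) = 2.5520.
Posterior log-odds = -0.33096, so posterior odds = exp(-0.33096) = 0.71823. Converting, P(H|E) = 0.71823/1.7182 = 0.4180.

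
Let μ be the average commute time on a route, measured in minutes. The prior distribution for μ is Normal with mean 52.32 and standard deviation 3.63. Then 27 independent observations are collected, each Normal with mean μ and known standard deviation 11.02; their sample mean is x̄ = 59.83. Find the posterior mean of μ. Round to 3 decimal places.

Prior precision 1/τ₀² = 1/3.63² = 0.0758904; data precision n/σ² = 27/11.02² = 0.222331.
Posterior precision = 0.0758904 + 0.222331 = 0.298222.
Posterior mean = (0.0758904·52.32 + 0.222331·59.83) / 0.298222 = 57.919.

Posterior mean ≈ 57.919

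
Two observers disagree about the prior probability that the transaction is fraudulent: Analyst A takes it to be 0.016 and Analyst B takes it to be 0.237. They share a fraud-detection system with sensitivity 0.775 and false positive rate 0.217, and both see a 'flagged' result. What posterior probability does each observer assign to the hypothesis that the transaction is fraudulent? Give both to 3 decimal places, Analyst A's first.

Analyst A: 0.055; Analyst B: 0.526

The likelihood ratio for a 'flagged' result is 0.775/0.217 = 3.5714.
Analyst A: prior odds 0.016/0.984 = 0.016260; posterior odds 0.058072; posterior probability 0.055.
Analyst B: prior odds 0.237/0.763 = 0.31062; posterior odds 1.1093; posterior probability 0.526.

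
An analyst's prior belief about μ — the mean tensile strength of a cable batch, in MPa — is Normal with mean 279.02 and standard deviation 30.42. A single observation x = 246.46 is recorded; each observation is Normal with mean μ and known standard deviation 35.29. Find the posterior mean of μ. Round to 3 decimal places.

Posterior mean ≈ 265.140

With known σ, the Normal prior is conjugate. Weight on the data is w = (n/σ²)/(n/σ² + 1/τ₀²) = 0.00080297/(0.00080297+0.00108064) = 0.42629.
Posterior mean = w·x̄ + (1−w)·μ₀ = 0.42629·246.46 + 0.57371·279.02 = 265.140.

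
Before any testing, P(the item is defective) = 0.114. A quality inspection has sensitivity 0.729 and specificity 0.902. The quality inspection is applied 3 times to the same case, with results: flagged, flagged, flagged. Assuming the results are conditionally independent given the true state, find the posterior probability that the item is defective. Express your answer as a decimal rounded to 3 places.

Let H be the event that the item is defective; start with P(H) = 0.114. P('flagged'|H) = 0.729, P('flagged'|¬H) = 0.098.
Update on result 1 ('flagged'): P(H) ← 0.729·0.1140 / (0.729·0.1140 + 0.098·0.8860) = 0.083106/0.16993 = 0.4890.
Update on result 2 ('flagged'): P(H) ← 0.729·0.4890 / (0.729·0.4890 + 0.098·0.5110) = 0.35652/0.40659 = 0.8768.
Update on result 3 ('flagged'): P(H) ← 0.729·0.8768 / (0.729·0.8768 + 0.098·0.1232) = 0.63922/0.65129 = 0.9815.

Posterior P(H) ≈ 0.981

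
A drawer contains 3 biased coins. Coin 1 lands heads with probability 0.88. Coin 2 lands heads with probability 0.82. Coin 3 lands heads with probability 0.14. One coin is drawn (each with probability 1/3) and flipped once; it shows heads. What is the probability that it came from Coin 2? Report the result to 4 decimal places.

Tabulate prior·likelihood by source: [1] prior 0.333333, lik 0.88, product 0.2933; [2] prior 0.333333, lik 0.82, product 0.2733; [3] prior 0.333333, lik 0.14, product 0.04667.
Normalizing constant = 0.61333; the posterior for Coin 2 is its product over the sum, 0.2733/0.61333 = 0.4457.

Posterior probability ≈ 0.4457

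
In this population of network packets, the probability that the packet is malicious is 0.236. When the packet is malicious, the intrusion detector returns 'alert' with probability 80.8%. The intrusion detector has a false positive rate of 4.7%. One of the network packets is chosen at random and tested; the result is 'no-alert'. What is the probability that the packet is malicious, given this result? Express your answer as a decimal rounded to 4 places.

Let H be the event that the packet is malicious. P(H) = 0.236, so P(¬H) = 0.764. With E the 'no-alert' result, P(E|H) = 0.192 and P(E|¬H) = 0.953.
P(E) = 0.192·0.236 + 0.953·0.764 = 0.045312 + 0.72809 = 0.77340.
By Bayes' theorem, P(H|E) = 0.045312 / 0.77340 = 0.0586.

P(H | E) ≈ 0.0586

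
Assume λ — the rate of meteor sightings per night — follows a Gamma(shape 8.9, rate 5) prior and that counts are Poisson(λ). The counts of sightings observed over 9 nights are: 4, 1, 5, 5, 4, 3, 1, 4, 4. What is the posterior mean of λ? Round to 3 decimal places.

Total count ∑xᵢ = 31 over n = 9 nights.
Gamma is conjugate to the Poisson likelihood: posterior is Gamma(shape = 8.9+31 = 39.9, rate = 5+9 = 14).
E[λ | data] = 39.9/14 = 2.850.

Posterior mean ≈ 2.850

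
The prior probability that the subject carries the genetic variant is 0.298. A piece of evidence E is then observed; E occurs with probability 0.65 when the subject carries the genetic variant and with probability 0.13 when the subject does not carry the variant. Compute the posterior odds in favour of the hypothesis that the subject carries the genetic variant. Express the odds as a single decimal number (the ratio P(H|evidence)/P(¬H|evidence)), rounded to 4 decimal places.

Posterior odds ≈ 2.1225

Prior odds = 0.298/(1−0.298) = 0.42450.
Likelihood ratio for E = 0.65/0.13 = 5.0000.
Posterior odds = prior odds × LR = 2.1225.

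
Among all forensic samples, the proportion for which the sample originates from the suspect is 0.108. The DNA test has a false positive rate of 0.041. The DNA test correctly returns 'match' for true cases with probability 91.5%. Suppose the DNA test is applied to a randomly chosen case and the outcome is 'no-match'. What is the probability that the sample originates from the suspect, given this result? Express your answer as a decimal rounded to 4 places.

Write H for 'the sample originates from the suspect'. Prior odds H:¬H = 0.108/0.892 = 0.12108. For the 'no-match' outcome, the likelihood ratio is 0.085/0.959 = 0.088634.
Posterior odds = 0.12108 × 0.088634 = 0.010731, so P(H|E) = 0.010731/(1+0.010731) = 0.0106.

P(H | E) ≈ 0.0106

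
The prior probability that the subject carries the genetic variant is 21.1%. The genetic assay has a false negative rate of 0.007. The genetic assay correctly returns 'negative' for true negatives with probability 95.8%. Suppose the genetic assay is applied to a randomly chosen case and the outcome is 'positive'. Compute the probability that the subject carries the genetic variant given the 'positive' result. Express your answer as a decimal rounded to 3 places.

P(H | E) ≈ 0.863

Write H for 'the subject carries the genetic variant'. Prior odds H:¬H = 0.211/0.789 = 0.26743. For the 'positive' outcome, the likelihood ratio is 0.993/0.042 = 23.643.
Posterior odds = 0.26743 × 23.643 = 6.3227, so P(H|E) = 6.3227/(1+6.3227) = 0.863.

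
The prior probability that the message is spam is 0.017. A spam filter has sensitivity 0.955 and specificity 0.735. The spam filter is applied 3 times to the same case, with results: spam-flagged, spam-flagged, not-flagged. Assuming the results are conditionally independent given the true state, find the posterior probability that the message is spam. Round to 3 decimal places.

Posterior P(H) ≈ 0.014

With H the event that the message is spam, the joint likelihood of the observed sequence is P(data|H) = 0.955·0.955·0.045 = 0.041041 and P(data|¬H) = 0.265·0.265·0.735 = 0.051615.
Bayes: P(H|data) = 0.017·0.041041 / (0.017·0.041041 + 0.983·0.051615) = 0.00069770/0.051436 = 0.0136.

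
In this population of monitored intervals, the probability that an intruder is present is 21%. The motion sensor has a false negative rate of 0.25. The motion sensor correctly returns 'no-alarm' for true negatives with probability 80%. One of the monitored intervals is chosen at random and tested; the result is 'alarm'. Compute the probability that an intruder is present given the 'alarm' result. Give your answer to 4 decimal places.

Write H for 'an intruder is present'. Prior odds H:¬H = 0.21/0.79 = 0.26582. For the 'alarm' outcome, the likelihood ratio is 0.75/0.2 = 3.7500.
Posterior odds = 0.26582 × 3.7500 = 0.99684, so P(H|E) = 0.99684/(1+0.99684) = 0.4992.

P(H | E) ≈ 0.4992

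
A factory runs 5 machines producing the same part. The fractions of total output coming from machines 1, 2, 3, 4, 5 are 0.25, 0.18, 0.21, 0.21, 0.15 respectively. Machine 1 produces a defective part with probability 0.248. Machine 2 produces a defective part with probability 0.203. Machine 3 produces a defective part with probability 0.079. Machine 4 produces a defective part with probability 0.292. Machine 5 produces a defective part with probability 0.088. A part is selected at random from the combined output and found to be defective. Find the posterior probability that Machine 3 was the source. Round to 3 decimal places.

Posterior probability ≈ 0.087

P(defective|M1) = 0.248; P(defective|M2) = 0.203; P(defective|M3) = 0.079; P(defective|M4) = 0.292; P(defective|M5) = 0.088.
Prior × likelihood for each source: 0.25·0.248=0.06200, 0.18·0.203=0.03654, 0.21·0.079=0.01659, 0.21·0.292=0.06132, 0.15·0.088=0.01320. Summing gives P(defective) = 0.18965.
P(Machine 3 | defective) = 0.01659 / 0.18965 = 0.087.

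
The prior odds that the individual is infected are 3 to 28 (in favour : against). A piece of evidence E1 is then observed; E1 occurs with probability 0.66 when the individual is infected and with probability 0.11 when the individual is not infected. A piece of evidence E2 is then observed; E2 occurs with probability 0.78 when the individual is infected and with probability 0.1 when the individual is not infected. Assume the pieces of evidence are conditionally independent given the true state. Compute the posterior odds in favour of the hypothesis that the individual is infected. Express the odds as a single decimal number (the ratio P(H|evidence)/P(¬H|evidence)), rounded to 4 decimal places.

Posterior odds ≈ 5.0143

Prior odds = 3/28 = 0.10714.
Likelihood ratio for E1 = 0.66/0.11 = 6.0000.
Likelihood ratio for E2 = 0.78/0.1 = 7.8000.
Posterior odds = prior odds × LR₁ × LR₂ = 5.0143.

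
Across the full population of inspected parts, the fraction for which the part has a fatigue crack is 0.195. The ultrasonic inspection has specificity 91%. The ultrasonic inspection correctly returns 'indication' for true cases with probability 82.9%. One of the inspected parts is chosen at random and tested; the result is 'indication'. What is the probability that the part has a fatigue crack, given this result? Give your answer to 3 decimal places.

P(H | E) ≈ 0.691

Let H be the event that the part has a fatigue crack. P(H) = 0.195, so P(¬H) = 0.805. With E the 'indication' result, P(E|H) = 0.829 and P(E|¬H) = 0.09.
P(E) = 0.829·0.195 + 0.09·0.805 = 0.16165 + 0.072450 = 0.23410.
By Bayes' theorem, P(H|E) = 0.16165 / 0.23410 = 0.691.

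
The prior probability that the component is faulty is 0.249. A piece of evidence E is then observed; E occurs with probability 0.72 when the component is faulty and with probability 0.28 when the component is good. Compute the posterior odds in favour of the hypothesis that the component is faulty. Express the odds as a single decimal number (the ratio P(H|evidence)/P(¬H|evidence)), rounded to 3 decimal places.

Posterior odds ≈ 0.853

Prior odds = 0.249/(1−0.249) = 0.33156.
Likelihood ratio for E = 0.72/0.28 = 2.5714.
Posterior odds = prior odds × LR = 0.85258.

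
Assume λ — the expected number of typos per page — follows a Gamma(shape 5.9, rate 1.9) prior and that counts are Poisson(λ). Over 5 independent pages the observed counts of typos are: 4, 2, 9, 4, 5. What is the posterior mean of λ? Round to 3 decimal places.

The Poisson likelihood adds the total count to the shape and the number of exposure periods to the rate. Here ∑xᵢ = 24 and n = 5, so shape 5.9→29.9 and rate 1.9→6.9.
Posterior mean = shape/rate = 29.9/6.9 = 4.333.

Posterior mean ≈ 4.333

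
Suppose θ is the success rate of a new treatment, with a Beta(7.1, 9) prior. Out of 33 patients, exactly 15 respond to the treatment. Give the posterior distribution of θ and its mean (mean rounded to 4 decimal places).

Observing 15 successes and 18 failures updates Beta(7.1, 9) by adding the success and failure counts to the two shape parameters: α = 7.1+15 = 22.1, β = 9+18 = 27.
E[θ | data] = 22.1/(22.1+27) = 0.4501.

Posterior: Beta(22.1, 27); mean ≈ 0.4501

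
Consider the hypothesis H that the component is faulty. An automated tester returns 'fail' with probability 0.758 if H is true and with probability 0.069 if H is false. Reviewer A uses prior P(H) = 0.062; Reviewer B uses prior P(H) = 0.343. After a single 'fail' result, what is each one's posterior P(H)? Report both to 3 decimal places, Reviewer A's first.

The likelihood ratio for a 'fail' result is 0.758/0.069 = 10.986.
Reviewer A: prior odds 0.062/0.938 = 0.066098; posterior odds 0.72612; posterior probability 0.421.
Reviewer B: prior odds 0.343/0.657 = 0.52207; posterior odds 5.7352; posterior probability 0.852.

Reviewer A: 0.421; Reviewer B: 0.852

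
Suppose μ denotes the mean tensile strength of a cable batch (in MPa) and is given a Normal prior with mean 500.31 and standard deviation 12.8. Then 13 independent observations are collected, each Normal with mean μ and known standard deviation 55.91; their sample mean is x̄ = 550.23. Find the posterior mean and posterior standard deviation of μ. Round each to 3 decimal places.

Posterior mean ≈ 520.540; posterior SD ≈ 9.871

Prior precision 1/τ₀² = 1/12.8² = 0.00610352; data precision n/σ² = 13/55.91² = 0.00415876.
Posterior precision = 0.00610352 + 0.00415876 = 0.0102623, giving posterior SD = 1/√0.0102623 = 9.871.
Posterior mean = (0.00610352·500.31 + 0.00415876·550.23) / 0.0102623 = 520.540.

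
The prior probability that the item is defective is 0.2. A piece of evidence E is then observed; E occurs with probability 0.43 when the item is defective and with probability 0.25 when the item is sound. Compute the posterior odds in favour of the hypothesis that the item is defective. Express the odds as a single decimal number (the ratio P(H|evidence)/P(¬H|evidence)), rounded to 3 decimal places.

Prior odds = 0.2/(1−0.2) = 0.25000.
Likelihood ratio for E = 0.43/0.25 = 1.7200.
Posterior odds = prior odds × LR = 0.43000.

Posterior odds ≈ 0.430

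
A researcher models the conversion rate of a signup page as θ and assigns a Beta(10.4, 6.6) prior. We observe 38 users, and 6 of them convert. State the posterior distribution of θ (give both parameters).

The binomial likelihood is conjugate to the Beta prior: with 6 successes and 32 failures, the posterior is Beta(10.4+6, 6.6+32) = Beta(16.4, 38.6).

Posterior: Beta(16.4, 38.6)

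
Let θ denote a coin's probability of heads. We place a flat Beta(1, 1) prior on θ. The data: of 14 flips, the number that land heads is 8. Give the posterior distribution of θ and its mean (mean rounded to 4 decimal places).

Posterior: Beta(9, 7); mean ≈ 0.5625

Observing 8 successes and 6 failures updates Beta(1, 1) by adding the success and failure counts to the two shape parameters: α = 1+8 = 9, β = 1+6 = 7.
E[θ | data] = 9/(9+7) = 0.5625.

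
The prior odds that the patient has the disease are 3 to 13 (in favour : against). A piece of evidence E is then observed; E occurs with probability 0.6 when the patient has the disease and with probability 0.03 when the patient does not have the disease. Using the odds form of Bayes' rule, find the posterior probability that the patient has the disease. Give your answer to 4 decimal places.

Prior odds = 3/13 = 0.23077.
Likelihood ratio for E = 0.6/0.03 = 20.000.
Posterior odds = prior odds × LR = 4.6154.
Posterior probability = odds/(1+odds) = 4.6154/5.6154 = 0.8219.

Posterior probability ≈ 0.8219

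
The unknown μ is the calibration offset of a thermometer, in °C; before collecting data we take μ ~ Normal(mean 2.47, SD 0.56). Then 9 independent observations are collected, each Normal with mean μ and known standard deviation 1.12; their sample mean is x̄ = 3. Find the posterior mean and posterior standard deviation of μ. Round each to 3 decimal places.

Posterior mean ≈ 2.837; posterior SD ≈ 0.311

Prior precision 1/τ₀² = 1/0.56² = 3.18878; data precision n/σ² = 9/1.12² = 7.17474.
Posterior precision = 3.18878 + 7.17474 = 10.3635, giving posterior SD = 1/√10.3635 = 0.311.
Posterior mean = (3.18878·2.47 + 7.17474·3) / 10.3635 = 2.837.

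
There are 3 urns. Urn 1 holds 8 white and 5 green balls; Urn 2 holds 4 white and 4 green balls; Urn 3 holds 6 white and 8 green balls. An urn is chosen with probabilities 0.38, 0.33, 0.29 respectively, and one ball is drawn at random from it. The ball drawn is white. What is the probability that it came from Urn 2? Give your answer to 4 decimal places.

Posterior probability ≈ 0.3154

Tabulate prior·likelihood by source: [1] prior 0.38, lik 0.6154, product 0.2338; [2] prior 0.33, lik 0.5, product 0.1650; [3] prior 0.29, lik 0.4286, product 0.1243.
Normalizing constant = 0.52313; the posterior for Urn 2 is its product over the sum, 0.1650/0.52313 = 0.3154.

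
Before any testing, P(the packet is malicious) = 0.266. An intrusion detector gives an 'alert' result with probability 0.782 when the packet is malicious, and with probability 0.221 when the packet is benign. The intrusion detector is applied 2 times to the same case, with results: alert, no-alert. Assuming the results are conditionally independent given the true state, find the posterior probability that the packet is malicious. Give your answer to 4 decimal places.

Posterior P(H) ≈ 0.2641

Let H be the event that the packet is malicious; start with P(H) = 0.266. P('alert'|H) = 0.782, P('alert'|¬H) = 0.221.
Update on result 1 ('alert'): P(H) ← 0.782·0.2660 / (0.782·0.2660 + 0.221·0.7340) = 0.20801/0.37023 = 0.5619.
Update on result 2 ('no-alert'): P(H) ← 0.218·0.5619 / (0.218·0.5619 + 0.779·0.4381) = 0.12248/0.46380 = 0.2641.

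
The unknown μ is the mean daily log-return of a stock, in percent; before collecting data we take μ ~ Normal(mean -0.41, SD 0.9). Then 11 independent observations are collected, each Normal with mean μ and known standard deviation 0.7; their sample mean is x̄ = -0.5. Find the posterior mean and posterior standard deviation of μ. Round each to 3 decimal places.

Posterior mean ≈ -0.495; posterior SD ≈ 0.205

With known σ, the Normal prior is conjugate. Weight on the data is w = (n/σ²)/(n/σ² + 1/τ₀²) = 22.4490/(22.4490+1.23457) = 0.94787.
Posterior mean = w·x̄ + (1−w)·μ₀ = 0.94787·-0.5 + 0.052128·-0.41 = -0.495. Posterior variance = 1/(22.4490+1.23457) = 0.0422234, so SD = 0.205.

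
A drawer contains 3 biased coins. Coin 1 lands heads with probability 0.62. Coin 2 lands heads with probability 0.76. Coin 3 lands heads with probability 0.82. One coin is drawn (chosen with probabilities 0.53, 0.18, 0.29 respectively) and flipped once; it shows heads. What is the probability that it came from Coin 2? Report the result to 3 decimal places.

P(heads|C1) = 0.62; P(heads|C2) = 0.76; P(heads|C3) = 0.82.
Prior × likelihood for each source: 0.53·0.62=0.3286, 0.18·0.76=0.1368, 0.29·0.82=0.2378. Summing gives P(heads) = 0.70320.
P(Coin 2 | heads) = 0.1368 / 0.70320 = 0.195.

Posterior probability ≈ 0.195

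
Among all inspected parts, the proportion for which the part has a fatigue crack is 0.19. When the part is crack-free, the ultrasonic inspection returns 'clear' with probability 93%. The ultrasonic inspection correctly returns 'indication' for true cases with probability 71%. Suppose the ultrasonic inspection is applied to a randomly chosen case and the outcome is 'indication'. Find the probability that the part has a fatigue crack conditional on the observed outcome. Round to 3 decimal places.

P(H | E) ≈ 0.704

Write H for 'the part has a fatigue crack'. Prior odds H:¬H = 0.19/0.81 = 0.23457. For the 'indication' outcome, the likelihood ratio is 0.71/0.07 = 10.143.
Posterior odds = 0.23457 × 10.143 = 2.3792, so P(H|E) = 2.3792/(1+2.3792) = 0.704.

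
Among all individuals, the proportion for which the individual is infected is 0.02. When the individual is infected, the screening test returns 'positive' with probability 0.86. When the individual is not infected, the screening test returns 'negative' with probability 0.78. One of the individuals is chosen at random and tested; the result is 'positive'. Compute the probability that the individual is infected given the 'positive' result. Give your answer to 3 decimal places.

Let H be the event that the individual is infected. P(H) = 0.02, so P(¬H) = 0.98. With E the 'positive' result, P(E|H) = 0.86 and P(E|¬H) = 0.22.
P(E) = 0.86·0.02 + 0.22·0.98 = 0.017200 + 0.21560 = 0.23280.
By Bayes' theorem, P(H|E) = 0.017200 / 0.23280 = 0.074.

P(H | E) ≈ 0.074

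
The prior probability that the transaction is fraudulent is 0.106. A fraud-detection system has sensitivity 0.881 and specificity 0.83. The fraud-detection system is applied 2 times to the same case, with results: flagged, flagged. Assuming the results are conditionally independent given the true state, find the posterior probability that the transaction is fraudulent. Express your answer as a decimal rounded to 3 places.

With H the event that the transaction is fraudulent, the joint likelihood of the observed sequence is P(data|H) = 0.881·0.881 = 0.77616 and P(data|¬H) = 0.17·0.17 = 0.028900.
Bayes: P(H|data) = 0.106·0.77616 / (0.106·0.77616 + 0.894·0.028900) = 0.082273/0.10811 = 0.7610.

Posterior P(H) ≈ 0.761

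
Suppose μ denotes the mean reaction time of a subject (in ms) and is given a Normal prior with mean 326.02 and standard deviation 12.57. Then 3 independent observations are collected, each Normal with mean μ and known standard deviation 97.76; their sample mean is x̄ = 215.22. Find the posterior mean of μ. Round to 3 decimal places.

Posterior mean ≈ 320.784

Prior precision 1/τ₀² = 1/12.57² = 0.00632892; data precision n/σ² = 3/97.76² = 0.00031391.
Posterior precision = 0.00632892 + 0.00031391 = 0.00664282.
Posterior mean = (0.00632892·326.02 + 0.00031391·215.22) / 0.00664282 = 320.784.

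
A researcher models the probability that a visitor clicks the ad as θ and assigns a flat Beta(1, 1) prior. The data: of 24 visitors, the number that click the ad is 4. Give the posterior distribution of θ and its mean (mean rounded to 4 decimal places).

The binomial likelihood is conjugate to the Beta prior: with 4 successes and 20 failures, the posterior is Beta(1+4, 1+20) = Beta(5, 21).
Posterior mean = α/(α+β) = 5/26 = 0.1923.

Posterior: Beta(5, 21); mean ≈ 0.1923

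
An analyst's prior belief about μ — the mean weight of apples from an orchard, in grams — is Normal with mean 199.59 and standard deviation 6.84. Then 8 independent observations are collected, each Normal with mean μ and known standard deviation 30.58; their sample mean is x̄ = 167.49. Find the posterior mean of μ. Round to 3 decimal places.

With known σ, the Normal prior is conjugate. Weight on the data is w = (n/σ²)/(n/σ² + 1/τ₀²) = 0.00855490/(0.00855490+0.0213741) = 0.28584.
Posterior mean = w·x̄ + (1−w)·μ₀ = 0.28584·167.49 + 0.71416·199.59 = 190.415.

Posterior mean ≈ 190.415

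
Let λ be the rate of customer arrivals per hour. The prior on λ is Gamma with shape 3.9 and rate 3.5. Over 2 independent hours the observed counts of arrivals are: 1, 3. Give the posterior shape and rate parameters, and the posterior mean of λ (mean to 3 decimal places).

The Poisson likelihood adds the total count to the shape and the number of exposure periods to the rate. Here ∑xᵢ = 4 and n = 2, so shape 3.9→7.9 and rate 3.5→5.5.
E[λ | data] = 7.9/5.5 = 1.436.

Posterior: Gamma(shape=7.9, rate=5.5); mean ≈ 1.436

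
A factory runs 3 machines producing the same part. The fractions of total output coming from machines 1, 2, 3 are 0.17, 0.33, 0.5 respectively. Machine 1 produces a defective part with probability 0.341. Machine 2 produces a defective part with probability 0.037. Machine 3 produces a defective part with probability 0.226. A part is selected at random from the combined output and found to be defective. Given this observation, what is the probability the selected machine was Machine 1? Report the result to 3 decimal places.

Tabulate prior·likelihood by source: [1] prior 0.17, lik 0.341, product 0.05797; [2] prior 0.33, lik 0.037, product 0.01221; [3] prior 0.5, lik 0.226, product 0.1130.
Normalizing constant = 0.18318; the posterior for Machine 1 is its product over the sum, 0.05797/0.18318 = 0.316.

Posterior probability ≈ 0.316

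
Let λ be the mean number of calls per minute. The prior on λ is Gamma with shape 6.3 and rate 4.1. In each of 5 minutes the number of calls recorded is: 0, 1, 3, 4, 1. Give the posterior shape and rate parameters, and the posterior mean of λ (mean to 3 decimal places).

Posterior: Gamma(shape=15.3, rate=9.1); mean ≈ 1.681

The Poisson likelihood adds the total count to the shape and the number of exposure periods to the rate. Here ∑xᵢ = 9 and n = 5, so shape 6.3→15.3 and rate 4.1→9.1.
Posterior mean = shape/rate = 15.3/9.1 = 1.681.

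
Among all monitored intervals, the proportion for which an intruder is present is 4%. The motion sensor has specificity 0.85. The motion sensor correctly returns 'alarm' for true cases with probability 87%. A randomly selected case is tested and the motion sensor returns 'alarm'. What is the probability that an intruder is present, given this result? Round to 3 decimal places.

P(H | E) ≈ 0.195

Write H for 'an intruder is present'. Prior odds H:¬H = 0.04/0.96 = 0.041667. For the 'alarm' outcome, the likelihood ratio is 0.87/0.15 = 5.8000.
Posterior odds = 0.041667 × 5.8000 = 0.24167, so P(H|E) = 0.24167/(1+0.24167) = 0.195.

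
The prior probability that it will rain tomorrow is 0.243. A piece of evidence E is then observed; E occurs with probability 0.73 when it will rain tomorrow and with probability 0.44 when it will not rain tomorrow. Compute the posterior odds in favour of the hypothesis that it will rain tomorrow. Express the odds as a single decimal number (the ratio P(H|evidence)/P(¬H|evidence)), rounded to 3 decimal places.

Posterior odds ≈ 0.533

Prior odds = 0.243/(1−0.243) = 0.32100. In log-odds, ln(0.32100) = -1.1363.
Add log likelihood ratio: ln(1.6591) = 0.50627.
Posterior log-odds = -0.63003, so posterior odds = exp(-0.63003) = 0.53257.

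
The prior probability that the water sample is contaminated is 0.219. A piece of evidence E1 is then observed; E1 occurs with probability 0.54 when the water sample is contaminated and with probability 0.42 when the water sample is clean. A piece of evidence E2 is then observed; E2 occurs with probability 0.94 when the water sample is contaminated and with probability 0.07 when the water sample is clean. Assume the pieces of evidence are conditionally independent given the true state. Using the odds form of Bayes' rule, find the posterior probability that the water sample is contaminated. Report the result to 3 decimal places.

Posterior probability ≈ 0.829

Prior odds = 0.219/(1−0.219) = 0.28041.
Likelihood ratio for E1 = 0.54/0.42 = 1.2857.
Likelihood ratio for E2 = 0.94/0.07 = 13.429.
Posterior odds = prior odds × LR₁ × LR₂ = 4.8414.
Posterior probability = odds/(1+odds) = 4.8414/5.8414 = 0.829.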